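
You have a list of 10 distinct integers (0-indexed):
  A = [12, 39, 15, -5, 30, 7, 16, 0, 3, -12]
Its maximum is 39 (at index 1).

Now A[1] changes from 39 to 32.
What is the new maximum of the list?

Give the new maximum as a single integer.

Old max = 39 (at index 1)
Change: A[1] 39 -> 32
Changed element WAS the max -> may need rescan.
  Max of remaining elements: 30
  New max = max(32, 30) = 32

Answer: 32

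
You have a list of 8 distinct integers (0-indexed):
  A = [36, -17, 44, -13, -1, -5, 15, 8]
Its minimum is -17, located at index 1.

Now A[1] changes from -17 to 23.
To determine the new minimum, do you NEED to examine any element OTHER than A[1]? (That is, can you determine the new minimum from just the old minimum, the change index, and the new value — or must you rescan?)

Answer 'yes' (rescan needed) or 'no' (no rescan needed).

Answer: yes

Derivation:
Old min = -17 at index 1
Change at index 1: -17 -> 23
Index 1 WAS the min and new value 23 > old min -17. Must rescan other elements to find the new min.
Needs rescan: yes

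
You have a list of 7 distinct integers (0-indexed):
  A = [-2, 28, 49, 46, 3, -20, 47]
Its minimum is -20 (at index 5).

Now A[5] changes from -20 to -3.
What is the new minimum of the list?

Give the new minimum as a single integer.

Answer: -3

Derivation:
Old min = -20 (at index 5)
Change: A[5] -20 -> -3
Changed element WAS the min. Need to check: is -3 still <= all others?
  Min of remaining elements: -2
  New min = min(-3, -2) = -3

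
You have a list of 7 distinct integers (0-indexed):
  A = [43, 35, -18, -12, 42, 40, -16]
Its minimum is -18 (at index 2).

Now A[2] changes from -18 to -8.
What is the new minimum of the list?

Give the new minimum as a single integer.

Old min = -18 (at index 2)
Change: A[2] -18 -> -8
Changed element WAS the min. Need to check: is -8 still <= all others?
  Min of remaining elements: -16
  New min = min(-8, -16) = -16

Answer: -16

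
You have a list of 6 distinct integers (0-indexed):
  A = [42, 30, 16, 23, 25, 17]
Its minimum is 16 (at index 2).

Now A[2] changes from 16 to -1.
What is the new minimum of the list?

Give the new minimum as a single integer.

Old min = 16 (at index 2)
Change: A[2] 16 -> -1
Changed element WAS the min. Need to check: is -1 still <= all others?
  Min of remaining elements: 17
  New min = min(-1, 17) = -1

Answer: -1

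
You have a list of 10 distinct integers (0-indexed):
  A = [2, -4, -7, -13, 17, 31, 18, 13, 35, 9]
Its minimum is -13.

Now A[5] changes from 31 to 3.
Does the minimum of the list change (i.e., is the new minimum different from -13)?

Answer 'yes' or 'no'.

Old min = -13
Change: A[5] 31 -> 3
Changed element was NOT the min; min changes only if 3 < -13.
New min = -13; changed? no

Answer: no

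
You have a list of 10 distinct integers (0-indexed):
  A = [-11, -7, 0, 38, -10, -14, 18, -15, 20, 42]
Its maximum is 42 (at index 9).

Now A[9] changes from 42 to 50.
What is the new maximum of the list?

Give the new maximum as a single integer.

Old max = 42 (at index 9)
Change: A[9] 42 -> 50
Changed element WAS the max -> may need rescan.
  Max of remaining elements: 38
  New max = max(50, 38) = 50

Answer: 50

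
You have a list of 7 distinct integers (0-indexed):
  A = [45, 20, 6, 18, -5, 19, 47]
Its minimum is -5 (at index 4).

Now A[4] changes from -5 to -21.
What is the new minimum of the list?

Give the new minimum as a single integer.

Old min = -5 (at index 4)
Change: A[4] -5 -> -21
Changed element WAS the min. Need to check: is -21 still <= all others?
  Min of remaining elements: 6
  New min = min(-21, 6) = -21

Answer: -21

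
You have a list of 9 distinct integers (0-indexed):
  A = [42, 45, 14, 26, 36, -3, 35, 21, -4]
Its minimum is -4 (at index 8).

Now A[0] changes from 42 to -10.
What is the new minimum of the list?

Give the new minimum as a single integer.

Answer: -10

Derivation:
Old min = -4 (at index 8)
Change: A[0] 42 -> -10
Changed element was NOT the old min.
  New min = min(old_min, new_val) = min(-4, -10) = -10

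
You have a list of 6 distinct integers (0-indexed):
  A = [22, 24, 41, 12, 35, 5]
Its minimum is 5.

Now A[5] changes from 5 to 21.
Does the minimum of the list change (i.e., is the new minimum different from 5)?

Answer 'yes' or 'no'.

Answer: yes

Derivation:
Old min = 5
Change: A[5] 5 -> 21
Changed element was the min; new min must be rechecked.
New min = 12; changed? yes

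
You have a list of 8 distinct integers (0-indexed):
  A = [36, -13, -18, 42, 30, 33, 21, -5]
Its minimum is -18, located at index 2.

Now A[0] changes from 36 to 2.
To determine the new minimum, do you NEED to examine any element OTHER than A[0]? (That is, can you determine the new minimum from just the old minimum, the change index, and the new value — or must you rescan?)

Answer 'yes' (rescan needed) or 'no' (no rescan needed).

Old min = -18 at index 2
Change at index 0: 36 -> 2
Index 0 was NOT the min. New min = min(-18, 2). No rescan of other elements needed.
Needs rescan: no

Answer: no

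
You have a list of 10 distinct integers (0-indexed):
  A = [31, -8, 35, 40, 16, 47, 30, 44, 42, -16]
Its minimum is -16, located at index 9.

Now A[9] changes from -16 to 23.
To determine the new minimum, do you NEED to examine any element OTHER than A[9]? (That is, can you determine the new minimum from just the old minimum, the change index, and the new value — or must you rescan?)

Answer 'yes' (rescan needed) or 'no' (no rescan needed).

Old min = -16 at index 9
Change at index 9: -16 -> 23
Index 9 WAS the min and new value 23 > old min -16. Must rescan other elements to find the new min.
Needs rescan: yes

Answer: yes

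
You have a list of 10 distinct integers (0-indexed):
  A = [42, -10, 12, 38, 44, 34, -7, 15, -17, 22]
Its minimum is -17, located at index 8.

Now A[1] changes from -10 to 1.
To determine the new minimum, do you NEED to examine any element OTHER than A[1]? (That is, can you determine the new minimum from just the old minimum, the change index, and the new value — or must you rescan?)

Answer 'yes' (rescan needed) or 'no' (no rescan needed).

Old min = -17 at index 8
Change at index 1: -10 -> 1
Index 1 was NOT the min. New min = min(-17, 1). No rescan of other elements needed.
Needs rescan: no

Answer: no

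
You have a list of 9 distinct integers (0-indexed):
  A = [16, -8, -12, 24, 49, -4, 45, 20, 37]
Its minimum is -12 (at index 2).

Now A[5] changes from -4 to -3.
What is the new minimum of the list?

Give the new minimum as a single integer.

Answer: -12

Derivation:
Old min = -12 (at index 2)
Change: A[5] -4 -> -3
Changed element was NOT the old min.
  New min = min(old_min, new_val) = min(-12, -3) = -12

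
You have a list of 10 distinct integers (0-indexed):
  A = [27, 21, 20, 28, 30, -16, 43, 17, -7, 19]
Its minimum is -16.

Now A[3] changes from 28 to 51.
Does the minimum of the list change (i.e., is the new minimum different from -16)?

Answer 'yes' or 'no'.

Old min = -16
Change: A[3] 28 -> 51
Changed element was NOT the min; min changes only if 51 < -16.
New min = -16; changed? no

Answer: no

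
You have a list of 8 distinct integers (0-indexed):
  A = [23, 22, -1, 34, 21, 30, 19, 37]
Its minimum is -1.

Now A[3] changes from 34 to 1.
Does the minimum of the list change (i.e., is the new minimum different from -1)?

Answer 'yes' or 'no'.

Old min = -1
Change: A[3] 34 -> 1
Changed element was NOT the min; min changes only if 1 < -1.
New min = -1; changed? no

Answer: no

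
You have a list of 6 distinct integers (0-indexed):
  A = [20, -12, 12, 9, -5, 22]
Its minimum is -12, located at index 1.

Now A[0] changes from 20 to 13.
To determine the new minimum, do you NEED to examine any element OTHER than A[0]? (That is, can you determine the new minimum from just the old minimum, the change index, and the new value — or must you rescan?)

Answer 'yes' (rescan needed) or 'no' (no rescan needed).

Old min = -12 at index 1
Change at index 0: 20 -> 13
Index 0 was NOT the min. New min = min(-12, 13). No rescan of other elements needed.
Needs rescan: no

Answer: no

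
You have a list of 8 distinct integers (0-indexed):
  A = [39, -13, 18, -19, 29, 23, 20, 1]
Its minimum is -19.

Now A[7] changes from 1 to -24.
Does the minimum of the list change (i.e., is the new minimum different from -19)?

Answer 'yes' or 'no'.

Old min = -19
Change: A[7] 1 -> -24
Changed element was NOT the min; min changes only if -24 < -19.
New min = -24; changed? yes

Answer: yes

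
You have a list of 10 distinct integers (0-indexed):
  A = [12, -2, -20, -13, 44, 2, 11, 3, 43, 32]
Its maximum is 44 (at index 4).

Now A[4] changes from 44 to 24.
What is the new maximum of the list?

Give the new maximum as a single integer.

Answer: 43

Derivation:
Old max = 44 (at index 4)
Change: A[4] 44 -> 24
Changed element WAS the max -> may need rescan.
  Max of remaining elements: 43
  New max = max(24, 43) = 43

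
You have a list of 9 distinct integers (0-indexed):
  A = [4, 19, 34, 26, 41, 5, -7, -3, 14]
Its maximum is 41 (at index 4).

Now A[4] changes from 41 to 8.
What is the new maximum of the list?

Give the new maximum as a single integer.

Old max = 41 (at index 4)
Change: A[4] 41 -> 8
Changed element WAS the max -> may need rescan.
  Max of remaining elements: 34
  New max = max(8, 34) = 34

Answer: 34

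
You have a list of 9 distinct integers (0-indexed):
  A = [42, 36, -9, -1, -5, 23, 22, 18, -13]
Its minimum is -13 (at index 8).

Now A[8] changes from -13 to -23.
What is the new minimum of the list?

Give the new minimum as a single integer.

Old min = -13 (at index 8)
Change: A[8] -13 -> -23
Changed element WAS the min. Need to check: is -23 still <= all others?
  Min of remaining elements: -9
  New min = min(-23, -9) = -23

Answer: -23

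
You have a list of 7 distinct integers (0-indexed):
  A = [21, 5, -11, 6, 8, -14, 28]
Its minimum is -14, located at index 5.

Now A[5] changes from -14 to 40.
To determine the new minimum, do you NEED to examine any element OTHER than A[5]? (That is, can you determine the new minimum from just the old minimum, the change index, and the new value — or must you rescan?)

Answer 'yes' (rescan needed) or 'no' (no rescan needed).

Old min = -14 at index 5
Change at index 5: -14 -> 40
Index 5 WAS the min and new value 40 > old min -14. Must rescan other elements to find the new min.
Needs rescan: yes

Answer: yes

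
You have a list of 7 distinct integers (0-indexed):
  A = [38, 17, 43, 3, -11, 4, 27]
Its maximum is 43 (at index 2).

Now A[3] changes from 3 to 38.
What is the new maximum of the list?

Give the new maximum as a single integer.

Old max = 43 (at index 2)
Change: A[3] 3 -> 38
Changed element was NOT the old max.
  New max = max(old_max, new_val) = max(43, 38) = 43

Answer: 43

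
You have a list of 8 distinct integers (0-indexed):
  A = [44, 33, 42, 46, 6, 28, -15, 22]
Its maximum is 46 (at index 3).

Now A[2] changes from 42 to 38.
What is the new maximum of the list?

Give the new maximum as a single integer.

Old max = 46 (at index 3)
Change: A[2] 42 -> 38
Changed element was NOT the old max.
  New max = max(old_max, new_val) = max(46, 38) = 46

Answer: 46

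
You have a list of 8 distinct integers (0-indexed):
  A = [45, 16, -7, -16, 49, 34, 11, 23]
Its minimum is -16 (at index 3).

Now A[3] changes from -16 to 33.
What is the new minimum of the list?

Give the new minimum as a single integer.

Answer: -7

Derivation:
Old min = -16 (at index 3)
Change: A[3] -16 -> 33
Changed element WAS the min. Need to check: is 33 still <= all others?
  Min of remaining elements: -7
  New min = min(33, -7) = -7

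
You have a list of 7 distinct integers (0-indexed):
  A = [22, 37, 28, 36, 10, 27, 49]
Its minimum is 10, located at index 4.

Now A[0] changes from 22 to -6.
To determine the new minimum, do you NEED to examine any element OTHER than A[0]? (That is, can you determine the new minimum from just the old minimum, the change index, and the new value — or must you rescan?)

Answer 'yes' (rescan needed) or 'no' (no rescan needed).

Answer: no

Derivation:
Old min = 10 at index 4
Change at index 0: 22 -> -6
Index 0 was NOT the min. New min = min(10, -6). No rescan of other elements needed.
Needs rescan: no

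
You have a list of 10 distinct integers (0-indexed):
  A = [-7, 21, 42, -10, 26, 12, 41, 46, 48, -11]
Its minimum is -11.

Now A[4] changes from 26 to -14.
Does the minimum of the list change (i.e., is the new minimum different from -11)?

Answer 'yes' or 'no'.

Old min = -11
Change: A[4] 26 -> -14
Changed element was NOT the min; min changes only if -14 < -11.
New min = -14; changed? yes

Answer: yes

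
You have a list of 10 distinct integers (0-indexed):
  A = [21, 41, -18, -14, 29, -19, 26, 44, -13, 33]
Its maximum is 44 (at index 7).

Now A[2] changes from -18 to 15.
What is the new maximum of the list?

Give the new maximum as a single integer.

Answer: 44

Derivation:
Old max = 44 (at index 7)
Change: A[2] -18 -> 15
Changed element was NOT the old max.
  New max = max(old_max, new_val) = max(44, 15) = 44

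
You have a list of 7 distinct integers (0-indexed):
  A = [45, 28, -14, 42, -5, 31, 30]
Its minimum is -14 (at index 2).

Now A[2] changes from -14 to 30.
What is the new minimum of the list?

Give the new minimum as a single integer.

Old min = -14 (at index 2)
Change: A[2] -14 -> 30
Changed element WAS the min. Need to check: is 30 still <= all others?
  Min of remaining elements: -5
  New min = min(30, -5) = -5

Answer: -5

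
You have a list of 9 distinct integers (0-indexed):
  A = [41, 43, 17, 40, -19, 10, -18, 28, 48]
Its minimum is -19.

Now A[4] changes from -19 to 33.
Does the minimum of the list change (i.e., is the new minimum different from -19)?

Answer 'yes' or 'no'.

Old min = -19
Change: A[4] -19 -> 33
Changed element was the min; new min must be rechecked.
New min = -18; changed? yes

Answer: yes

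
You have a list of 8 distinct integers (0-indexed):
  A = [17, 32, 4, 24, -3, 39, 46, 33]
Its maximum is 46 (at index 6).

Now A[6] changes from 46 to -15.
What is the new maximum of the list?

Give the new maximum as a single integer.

Answer: 39

Derivation:
Old max = 46 (at index 6)
Change: A[6] 46 -> -15
Changed element WAS the max -> may need rescan.
  Max of remaining elements: 39
  New max = max(-15, 39) = 39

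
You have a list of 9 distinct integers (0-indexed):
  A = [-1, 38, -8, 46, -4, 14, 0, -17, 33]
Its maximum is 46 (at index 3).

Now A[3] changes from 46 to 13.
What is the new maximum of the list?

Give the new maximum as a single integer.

Answer: 38

Derivation:
Old max = 46 (at index 3)
Change: A[3] 46 -> 13
Changed element WAS the max -> may need rescan.
  Max of remaining elements: 38
  New max = max(13, 38) = 38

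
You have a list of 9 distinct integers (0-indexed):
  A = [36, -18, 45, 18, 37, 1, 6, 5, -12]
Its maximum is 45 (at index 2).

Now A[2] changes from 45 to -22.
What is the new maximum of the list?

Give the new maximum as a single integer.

Answer: 37

Derivation:
Old max = 45 (at index 2)
Change: A[2] 45 -> -22
Changed element WAS the max -> may need rescan.
  Max of remaining elements: 37
  New max = max(-22, 37) = 37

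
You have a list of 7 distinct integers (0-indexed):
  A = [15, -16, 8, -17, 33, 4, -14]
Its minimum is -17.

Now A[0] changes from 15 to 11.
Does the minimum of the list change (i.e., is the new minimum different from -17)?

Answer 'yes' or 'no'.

Old min = -17
Change: A[0] 15 -> 11
Changed element was NOT the min; min changes only if 11 < -17.
New min = -17; changed? no

Answer: no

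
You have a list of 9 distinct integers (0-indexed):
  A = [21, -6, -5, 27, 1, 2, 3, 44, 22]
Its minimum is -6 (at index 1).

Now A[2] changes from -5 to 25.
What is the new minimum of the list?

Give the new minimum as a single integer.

Answer: -6

Derivation:
Old min = -6 (at index 1)
Change: A[2] -5 -> 25
Changed element was NOT the old min.
  New min = min(old_min, new_val) = min(-6, 25) = -6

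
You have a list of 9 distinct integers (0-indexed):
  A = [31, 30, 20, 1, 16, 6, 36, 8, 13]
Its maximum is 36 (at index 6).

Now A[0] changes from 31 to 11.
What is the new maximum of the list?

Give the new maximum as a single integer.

Answer: 36

Derivation:
Old max = 36 (at index 6)
Change: A[0] 31 -> 11
Changed element was NOT the old max.
  New max = max(old_max, new_val) = max(36, 11) = 36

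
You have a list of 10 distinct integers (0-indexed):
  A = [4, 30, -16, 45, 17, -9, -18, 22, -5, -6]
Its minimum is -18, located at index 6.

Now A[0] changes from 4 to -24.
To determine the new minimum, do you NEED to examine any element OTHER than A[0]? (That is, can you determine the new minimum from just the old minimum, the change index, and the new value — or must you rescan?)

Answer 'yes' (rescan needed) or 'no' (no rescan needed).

Old min = -18 at index 6
Change at index 0: 4 -> -24
Index 0 was NOT the min. New min = min(-18, -24). No rescan of other elements needed.
Needs rescan: no

Answer: no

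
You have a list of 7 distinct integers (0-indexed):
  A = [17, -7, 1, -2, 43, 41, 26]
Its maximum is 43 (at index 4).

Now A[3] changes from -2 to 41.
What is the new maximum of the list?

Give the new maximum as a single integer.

Answer: 43

Derivation:
Old max = 43 (at index 4)
Change: A[3] -2 -> 41
Changed element was NOT the old max.
  New max = max(old_max, new_val) = max(43, 41) = 43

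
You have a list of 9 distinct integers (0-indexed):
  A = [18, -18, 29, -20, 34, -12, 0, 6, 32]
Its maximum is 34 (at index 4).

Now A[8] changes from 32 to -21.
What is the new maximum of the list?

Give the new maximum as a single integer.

Answer: 34

Derivation:
Old max = 34 (at index 4)
Change: A[8] 32 -> -21
Changed element was NOT the old max.
  New max = max(old_max, new_val) = max(34, -21) = 34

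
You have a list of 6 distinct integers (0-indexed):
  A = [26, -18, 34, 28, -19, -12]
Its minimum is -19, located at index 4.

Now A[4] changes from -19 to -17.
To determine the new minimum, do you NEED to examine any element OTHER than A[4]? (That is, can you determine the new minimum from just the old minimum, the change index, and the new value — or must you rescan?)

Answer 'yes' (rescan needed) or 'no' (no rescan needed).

Answer: yes

Derivation:
Old min = -19 at index 4
Change at index 4: -19 -> -17
Index 4 WAS the min and new value -17 > old min -19. Must rescan other elements to find the new min.
Needs rescan: yes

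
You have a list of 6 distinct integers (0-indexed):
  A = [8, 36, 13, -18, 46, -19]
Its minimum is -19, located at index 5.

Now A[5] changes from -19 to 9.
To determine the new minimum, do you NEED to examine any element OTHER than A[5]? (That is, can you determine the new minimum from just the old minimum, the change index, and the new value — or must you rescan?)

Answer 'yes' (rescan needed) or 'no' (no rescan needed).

Old min = -19 at index 5
Change at index 5: -19 -> 9
Index 5 WAS the min and new value 9 > old min -19. Must rescan other elements to find the new min.
Needs rescan: yes

Answer: yes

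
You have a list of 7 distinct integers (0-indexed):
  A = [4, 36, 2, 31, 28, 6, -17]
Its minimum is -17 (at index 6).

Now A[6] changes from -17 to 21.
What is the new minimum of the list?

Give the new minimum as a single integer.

Answer: 2

Derivation:
Old min = -17 (at index 6)
Change: A[6] -17 -> 21
Changed element WAS the min. Need to check: is 21 still <= all others?
  Min of remaining elements: 2
  New min = min(21, 2) = 2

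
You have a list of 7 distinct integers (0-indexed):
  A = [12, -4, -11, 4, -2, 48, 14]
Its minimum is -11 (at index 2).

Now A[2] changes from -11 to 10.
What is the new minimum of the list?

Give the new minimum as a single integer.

Old min = -11 (at index 2)
Change: A[2] -11 -> 10
Changed element WAS the min. Need to check: is 10 still <= all others?
  Min of remaining elements: -4
  New min = min(10, -4) = -4

Answer: -4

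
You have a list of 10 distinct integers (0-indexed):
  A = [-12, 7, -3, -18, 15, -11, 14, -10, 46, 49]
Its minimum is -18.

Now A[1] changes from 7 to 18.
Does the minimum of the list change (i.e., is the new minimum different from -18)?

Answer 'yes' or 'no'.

Old min = -18
Change: A[1] 7 -> 18
Changed element was NOT the min; min changes only if 18 < -18.
New min = -18; changed? no

Answer: no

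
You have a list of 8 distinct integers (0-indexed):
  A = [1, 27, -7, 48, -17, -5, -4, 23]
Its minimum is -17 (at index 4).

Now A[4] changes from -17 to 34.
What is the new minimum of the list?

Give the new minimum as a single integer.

Old min = -17 (at index 4)
Change: A[4] -17 -> 34
Changed element WAS the min. Need to check: is 34 still <= all others?
  Min of remaining elements: -7
  New min = min(34, -7) = -7

Answer: -7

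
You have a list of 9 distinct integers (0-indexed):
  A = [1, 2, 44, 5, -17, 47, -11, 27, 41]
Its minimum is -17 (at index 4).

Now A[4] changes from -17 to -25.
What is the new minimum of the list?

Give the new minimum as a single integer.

Old min = -17 (at index 4)
Change: A[4] -17 -> -25
Changed element WAS the min. Need to check: is -25 still <= all others?
  Min of remaining elements: -11
  New min = min(-25, -11) = -25

Answer: -25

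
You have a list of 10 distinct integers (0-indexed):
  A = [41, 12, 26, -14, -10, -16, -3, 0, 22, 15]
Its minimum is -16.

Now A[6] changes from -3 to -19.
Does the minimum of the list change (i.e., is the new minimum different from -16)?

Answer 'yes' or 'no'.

Old min = -16
Change: A[6] -3 -> -19
Changed element was NOT the min; min changes only if -19 < -16.
New min = -19; changed? yes

Answer: yes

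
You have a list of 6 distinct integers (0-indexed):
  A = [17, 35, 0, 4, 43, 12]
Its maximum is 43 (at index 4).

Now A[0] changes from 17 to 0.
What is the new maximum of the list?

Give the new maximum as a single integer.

Old max = 43 (at index 4)
Change: A[0] 17 -> 0
Changed element was NOT the old max.
  New max = max(old_max, new_val) = max(43, 0) = 43

Answer: 43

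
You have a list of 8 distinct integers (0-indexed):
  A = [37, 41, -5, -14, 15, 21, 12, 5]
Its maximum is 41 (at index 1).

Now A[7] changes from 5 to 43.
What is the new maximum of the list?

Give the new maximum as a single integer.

Old max = 41 (at index 1)
Change: A[7] 5 -> 43
Changed element was NOT the old max.
  New max = max(old_max, new_val) = max(41, 43) = 43

Answer: 43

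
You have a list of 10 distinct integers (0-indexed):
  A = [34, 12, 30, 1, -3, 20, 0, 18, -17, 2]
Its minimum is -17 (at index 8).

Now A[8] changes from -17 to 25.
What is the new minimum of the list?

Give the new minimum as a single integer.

Old min = -17 (at index 8)
Change: A[8] -17 -> 25
Changed element WAS the min. Need to check: is 25 still <= all others?
  Min of remaining elements: -3
  New min = min(25, -3) = -3

Answer: -3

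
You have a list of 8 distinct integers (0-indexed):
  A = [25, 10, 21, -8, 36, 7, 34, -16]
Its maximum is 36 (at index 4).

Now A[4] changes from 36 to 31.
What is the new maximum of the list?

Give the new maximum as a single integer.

Answer: 34

Derivation:
Old max = 36 (at index 4)
Change: A[4] 36 -> 31
Changed element WAS the max -> may need rescan.
  Max of remaining elements: 34
  New max = max(31, 34) = 34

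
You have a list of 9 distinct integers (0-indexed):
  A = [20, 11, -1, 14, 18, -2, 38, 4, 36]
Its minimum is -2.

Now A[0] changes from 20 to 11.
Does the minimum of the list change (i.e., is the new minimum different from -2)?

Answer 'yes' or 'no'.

Old min = -2
Change: A[0] 20 -> 11
Changed element was NOT the min; min changes only if 11 < -2.
New min = -2; changed? no

Answer: no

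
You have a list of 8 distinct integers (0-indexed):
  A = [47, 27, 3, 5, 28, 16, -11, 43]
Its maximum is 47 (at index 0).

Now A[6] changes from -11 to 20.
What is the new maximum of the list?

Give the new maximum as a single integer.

Old max = 47 (at index 0)
Change: A[6] -11 -> 20
Changed element was NOT the old max.
  New max = max(old_max, new_val) = max(47, 20) = 47

Answer: 47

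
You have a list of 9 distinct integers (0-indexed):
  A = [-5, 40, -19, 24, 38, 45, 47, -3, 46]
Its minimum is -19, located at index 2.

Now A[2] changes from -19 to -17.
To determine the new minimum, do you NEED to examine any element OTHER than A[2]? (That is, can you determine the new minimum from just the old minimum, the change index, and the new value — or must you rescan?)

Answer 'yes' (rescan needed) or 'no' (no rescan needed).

Old min = -19 at index 2
Change at index 2: -19 -> -17
Index 2 WAS the min and new value -17 > old min -19. Must rescan other elements to find the new min.
Needs rescan: yes

Answer: yes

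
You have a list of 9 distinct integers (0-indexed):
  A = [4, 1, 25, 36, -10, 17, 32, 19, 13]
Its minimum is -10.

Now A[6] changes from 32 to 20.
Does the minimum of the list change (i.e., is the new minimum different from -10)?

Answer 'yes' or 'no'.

Answer: no

Derivation:
Old min = -10
Change: A[6] 32 -> 20
Changed element was NOT the min; min changes only if 20 < -10.
New min = -10; changed? no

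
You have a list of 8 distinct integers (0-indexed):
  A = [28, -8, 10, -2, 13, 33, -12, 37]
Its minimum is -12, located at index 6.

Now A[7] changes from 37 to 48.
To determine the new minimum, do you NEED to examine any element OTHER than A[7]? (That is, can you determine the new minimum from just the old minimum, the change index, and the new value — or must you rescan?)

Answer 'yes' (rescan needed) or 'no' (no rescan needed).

Old min = -12 at index 6
Change at index 7: 37 -> 48
Index 7 was NOT the min. New min = min(-12, 48). No rescan of other elements needed.
Needs rescan: no

Answer: no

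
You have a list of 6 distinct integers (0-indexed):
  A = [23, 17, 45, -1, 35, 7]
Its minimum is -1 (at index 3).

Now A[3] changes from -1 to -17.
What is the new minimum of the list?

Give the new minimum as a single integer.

Old min = -1 (at index 3)
Change: A[3] -1 -> -17
Changed element WAS the min. Need to check: is -17 still <= all others?
  Min of remaining elements: 7
  New min = min(-17, 7) = -17

Answer: -17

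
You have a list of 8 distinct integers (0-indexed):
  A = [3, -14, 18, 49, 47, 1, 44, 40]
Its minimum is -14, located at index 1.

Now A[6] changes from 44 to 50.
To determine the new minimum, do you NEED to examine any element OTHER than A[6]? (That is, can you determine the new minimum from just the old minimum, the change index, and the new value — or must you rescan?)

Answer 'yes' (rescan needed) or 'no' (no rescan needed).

Old min = -14 at index 1
Change at index 6: 44 -> 50
Index 6 was NOT the min. New min = min(-14, 50). No rescan of other elements needed.
Needs rescan: no

Answer: no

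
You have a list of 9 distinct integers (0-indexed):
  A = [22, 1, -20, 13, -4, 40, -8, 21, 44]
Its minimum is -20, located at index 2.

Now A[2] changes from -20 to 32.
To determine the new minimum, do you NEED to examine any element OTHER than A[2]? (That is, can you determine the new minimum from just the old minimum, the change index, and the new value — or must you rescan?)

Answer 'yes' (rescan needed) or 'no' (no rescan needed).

Old min = -20 at index 2
Change at index 2: -20 -> 32
Index 2 WAS the min and new value 32 > old min -20. Must rescan other elements to find the new min.
Needs rescan: yes

Answer: yes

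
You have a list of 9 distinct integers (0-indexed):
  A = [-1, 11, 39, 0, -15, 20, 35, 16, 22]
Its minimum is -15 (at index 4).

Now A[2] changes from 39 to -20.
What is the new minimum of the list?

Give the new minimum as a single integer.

Old min = -15 (at index 4)
Change: A[2] 39 -> -20
Changed element was NOT the old min.
  New min = min(old_min, new_val) = min(-15, -20) = -20

Answer: -20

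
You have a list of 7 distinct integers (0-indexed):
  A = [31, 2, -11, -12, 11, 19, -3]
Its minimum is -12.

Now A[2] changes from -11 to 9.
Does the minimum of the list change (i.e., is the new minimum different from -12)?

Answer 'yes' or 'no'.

Old min = -12
Change: A[2] -11 -> 9
Changed element was NOT the min; min changes only if 9 < -12.
New min = -12; changed? no

Answer: no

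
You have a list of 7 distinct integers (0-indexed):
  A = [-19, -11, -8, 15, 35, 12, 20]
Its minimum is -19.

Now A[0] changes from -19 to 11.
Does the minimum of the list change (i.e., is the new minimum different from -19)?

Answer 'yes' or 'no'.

Answer: yes

Derivation:
Old min = -19
Change: A[0] -19 -> 11
Changed element was the min; new min must be rechecked.
New min = -11; changed? yes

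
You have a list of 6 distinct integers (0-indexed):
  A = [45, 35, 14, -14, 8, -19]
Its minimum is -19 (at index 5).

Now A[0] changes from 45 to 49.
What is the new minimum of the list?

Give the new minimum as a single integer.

Answer: -19

Derivation:
Old min = -19 (at index 5)
Change: A[0] 45 -> 49
Changed element was NOT the old min.
  New min = min(old_min, new_val) = min(-19, 49) = -19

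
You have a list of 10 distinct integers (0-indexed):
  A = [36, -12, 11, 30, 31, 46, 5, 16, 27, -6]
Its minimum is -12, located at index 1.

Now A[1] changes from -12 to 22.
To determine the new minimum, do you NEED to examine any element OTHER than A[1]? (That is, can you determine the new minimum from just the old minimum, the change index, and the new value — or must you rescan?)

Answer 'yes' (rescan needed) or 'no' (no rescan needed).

Answer: yes

Derivation:
Old min = -12 at index 1
Change at index 1: -12 -> 22
Index 1 WAS the min and new value 22 > old min -12. Must rescan other elements to find the new min.
Needs rescan: yes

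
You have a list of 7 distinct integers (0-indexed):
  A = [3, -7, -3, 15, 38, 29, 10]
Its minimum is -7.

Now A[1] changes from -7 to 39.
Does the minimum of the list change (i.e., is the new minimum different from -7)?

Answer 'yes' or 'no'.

Old min = -7
Change: A[1] -7 -> 39
Changed element was the min; new min must be rechecked.
New min = -3; changed? yes

Answer: yes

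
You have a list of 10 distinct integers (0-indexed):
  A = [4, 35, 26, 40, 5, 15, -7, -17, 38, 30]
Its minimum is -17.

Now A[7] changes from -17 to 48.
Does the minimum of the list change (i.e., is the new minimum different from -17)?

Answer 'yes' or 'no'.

Old min = -17
Change: A[7] -17 -> 48
Changed element was the min; new min must be rechecked.
New min = -7; changed? yes

Answer: yes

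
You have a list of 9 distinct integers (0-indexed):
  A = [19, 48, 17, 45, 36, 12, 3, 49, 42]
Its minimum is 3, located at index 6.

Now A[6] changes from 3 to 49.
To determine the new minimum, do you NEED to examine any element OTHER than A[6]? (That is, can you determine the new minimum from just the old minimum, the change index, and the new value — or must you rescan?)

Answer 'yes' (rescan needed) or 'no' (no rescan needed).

Answer: yes

Derivation:
Old min = 3 at index 6
Change at index 6: 3 -> 49
Index 6 WAS the min and new value 49 > old min 3. Must rescan other elements to find the new min.
Needs rescan: yes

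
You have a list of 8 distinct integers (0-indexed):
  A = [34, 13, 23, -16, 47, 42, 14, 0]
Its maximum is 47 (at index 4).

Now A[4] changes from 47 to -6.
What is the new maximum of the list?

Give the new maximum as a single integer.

Old max = 47 (at index 4)
Change: A[4] 47 -> -6
Changed element WAS the max -> may need rescan.
  Max of remaining elements: 42
  New max = max(-6, 42) = 42

Answer: 42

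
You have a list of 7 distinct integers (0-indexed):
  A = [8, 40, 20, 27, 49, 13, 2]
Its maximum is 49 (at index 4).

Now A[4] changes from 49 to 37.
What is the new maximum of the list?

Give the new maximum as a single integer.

Answer: 40

Derivation:
Old max = 49 (at index 4)
Change: A[4] 49 -> 37
Changed element WAS the max -> may need rescan.
  Max of remaining elements: 40
  New max = max(37, 40) = 40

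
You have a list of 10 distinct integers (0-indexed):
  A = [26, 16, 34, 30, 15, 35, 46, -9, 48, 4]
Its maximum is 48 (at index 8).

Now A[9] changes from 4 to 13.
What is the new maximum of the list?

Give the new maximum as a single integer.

Answer: 48

Derivation:
Old max = 48 (at index 8)
Change: A[9] 4 -> 13
Changed element was NOT the old max.
  New max = max(old_max, new_val) = max(48, 13) = 48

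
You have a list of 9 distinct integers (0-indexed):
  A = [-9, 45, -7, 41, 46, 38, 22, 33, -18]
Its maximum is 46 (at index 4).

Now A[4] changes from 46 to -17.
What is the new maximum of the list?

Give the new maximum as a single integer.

Old max = 46 (at index 4)
Change: A[4] 46 -> -17
Changed element WAS the max -> may need rescan.
  Max of remaining elements: 45
  New max = max(-17, 45) = 45

Answer: 45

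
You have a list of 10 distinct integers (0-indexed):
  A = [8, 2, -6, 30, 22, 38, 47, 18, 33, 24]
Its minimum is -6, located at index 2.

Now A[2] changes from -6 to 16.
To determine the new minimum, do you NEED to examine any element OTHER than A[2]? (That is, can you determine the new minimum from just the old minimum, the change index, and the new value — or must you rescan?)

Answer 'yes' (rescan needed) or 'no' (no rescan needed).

Answer: yes

Derivation:
Old min = -6 at index 2
Change at index 2: -6 -> 16
Index 2 WAS the min and new value 16 > old min -6. Must rescan other elements to find the new min.
Needs rescan: yes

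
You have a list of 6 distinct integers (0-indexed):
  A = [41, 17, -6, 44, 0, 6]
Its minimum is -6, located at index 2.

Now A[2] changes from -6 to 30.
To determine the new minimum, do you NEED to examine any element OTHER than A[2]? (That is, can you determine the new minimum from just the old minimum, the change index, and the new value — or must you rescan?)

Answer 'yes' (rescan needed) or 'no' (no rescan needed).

Old min = -6 at index 2
Change at index 2: -6 -> 30
Index 2 WAS the min and new value 30 > old min -6. Must rescan other elements to find the new min.
Needs rescan: yes

Answer: yes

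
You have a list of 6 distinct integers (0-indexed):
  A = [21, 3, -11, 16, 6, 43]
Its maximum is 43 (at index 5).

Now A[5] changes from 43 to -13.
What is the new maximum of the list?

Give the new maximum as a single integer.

Old max = 43 (at index 5)
Change: A[5] 43 -> -13
Changed element WAS the max -> may need rescan.
  Max of remaining elements: 21
  New max = max(-13, 21) = 21

Answer: 21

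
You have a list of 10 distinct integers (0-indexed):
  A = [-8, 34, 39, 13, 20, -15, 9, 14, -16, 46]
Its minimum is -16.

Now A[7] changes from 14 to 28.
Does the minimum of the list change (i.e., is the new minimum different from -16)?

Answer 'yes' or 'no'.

Old min = -16
Change: A[7] 14 -> 28
Changed element was NOT the min; min changes only if 28 < -16.
New min = -16; changed? no

Answer: no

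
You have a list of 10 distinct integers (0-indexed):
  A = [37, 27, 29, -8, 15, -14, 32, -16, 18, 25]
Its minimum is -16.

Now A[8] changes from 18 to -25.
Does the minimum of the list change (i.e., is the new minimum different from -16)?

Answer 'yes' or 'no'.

Answer: yes

Derivation:
Old min = -16
Change: A[8] 18 -> -25
Changed element was NOT the min; min changes only if -25 < -16.
New min = -25; changed? yes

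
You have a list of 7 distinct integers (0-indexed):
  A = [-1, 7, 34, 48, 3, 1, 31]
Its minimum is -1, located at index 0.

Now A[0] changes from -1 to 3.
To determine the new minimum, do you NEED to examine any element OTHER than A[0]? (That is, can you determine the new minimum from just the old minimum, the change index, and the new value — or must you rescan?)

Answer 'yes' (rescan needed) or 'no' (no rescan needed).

Answer: yes

Derivation:
Old min = -1 at index 0
Change at index 0: -1 -> 3
Index 0 WAS the min and new value 3 > old min -1. Must rescan other elements to find the new min.
Needs rescan: yes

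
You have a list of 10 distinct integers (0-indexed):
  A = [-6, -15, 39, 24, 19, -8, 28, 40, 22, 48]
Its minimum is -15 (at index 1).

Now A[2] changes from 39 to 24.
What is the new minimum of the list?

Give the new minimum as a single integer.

Answer: -15

Derivation:
Old min = -15 (at index 1)
Change: A[2] 39 -> 24
Changed element was NOT the old min.
  New min = min(old_min, new_val) = min(-15, 24) = -15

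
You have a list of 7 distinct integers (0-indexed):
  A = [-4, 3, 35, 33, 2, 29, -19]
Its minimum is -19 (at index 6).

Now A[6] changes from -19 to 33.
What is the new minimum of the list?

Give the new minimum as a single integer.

Answer: -4

Derivation:
Old min = -19 (at index 6)
Change: A[6] -19 -> 33
Changed element WAS the min. Need to check: is 33 still <= all others?
  Min of remaining elements: -4
  New min = min(33, -4) = -4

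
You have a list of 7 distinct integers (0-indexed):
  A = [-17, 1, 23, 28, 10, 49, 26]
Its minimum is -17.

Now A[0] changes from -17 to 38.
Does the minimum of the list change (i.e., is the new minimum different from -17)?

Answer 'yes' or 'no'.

Answer: yes

Derivation:
Old min = -17
Change: A[0] -17 -> 38
Changed element was the min; new min must be rechecked.
New min = 1; changed? yes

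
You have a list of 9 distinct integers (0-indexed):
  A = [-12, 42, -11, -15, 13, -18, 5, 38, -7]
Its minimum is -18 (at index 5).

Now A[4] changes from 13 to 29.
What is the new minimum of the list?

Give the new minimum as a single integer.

Old min = -18 (at index 5)
Change: A[4] 13 -> 29
Changed element was NOT the old min.
  New min = min(old_min, new_val) = min(-18, 29) = -18

Answer: -18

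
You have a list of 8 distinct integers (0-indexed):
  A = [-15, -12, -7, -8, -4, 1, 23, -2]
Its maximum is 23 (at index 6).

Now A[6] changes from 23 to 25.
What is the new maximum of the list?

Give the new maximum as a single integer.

Answer: 25

Derivation:
Old max = 23 (at index 6)
Change: A[6] 23 -> 25
Changed element WAS the max -> may need rescan.
  Max of remaining elements: 1
  New max = max(25, 1) = 25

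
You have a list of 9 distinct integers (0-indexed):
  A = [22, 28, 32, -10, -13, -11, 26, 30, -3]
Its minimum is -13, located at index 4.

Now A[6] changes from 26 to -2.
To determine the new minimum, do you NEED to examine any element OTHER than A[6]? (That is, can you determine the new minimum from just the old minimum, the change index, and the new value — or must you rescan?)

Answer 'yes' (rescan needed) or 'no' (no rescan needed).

Answer: no

Derivation:
Old min = -13 at index 4
Change at index 6: 26 -> -2
Index 6 was NOT the min. New min = min(-13, -2). No rescan of other elements needed.
Needs rescan: no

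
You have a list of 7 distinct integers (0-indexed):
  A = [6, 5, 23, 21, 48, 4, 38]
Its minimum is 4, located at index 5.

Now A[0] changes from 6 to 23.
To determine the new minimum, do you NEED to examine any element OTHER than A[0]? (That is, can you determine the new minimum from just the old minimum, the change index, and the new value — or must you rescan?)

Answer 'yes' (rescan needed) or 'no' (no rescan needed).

Answer: no

Derivation:
Old min = 4 at index 5
Change at index 0: 6 -> 23
Index 0 was NOT the min. New min = min(4, 23). No rescan of other elements needed.
Needs rescan: no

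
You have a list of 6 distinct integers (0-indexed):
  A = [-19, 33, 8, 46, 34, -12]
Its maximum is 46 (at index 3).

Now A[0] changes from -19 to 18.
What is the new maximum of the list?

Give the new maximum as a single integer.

Old max = 46 (at index 3)
Change: A[0] -19 -> 18
Changed element was NOT the old max.
  New max = max(old_max, new_val) = max(46, 18) = 46

Answer: 46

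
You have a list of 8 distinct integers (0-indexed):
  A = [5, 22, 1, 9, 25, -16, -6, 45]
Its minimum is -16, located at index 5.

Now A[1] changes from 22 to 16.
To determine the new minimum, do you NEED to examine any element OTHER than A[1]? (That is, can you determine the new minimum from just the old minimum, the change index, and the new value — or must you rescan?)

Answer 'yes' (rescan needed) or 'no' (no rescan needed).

Answer: no

Derivation:
Old min = -16 at index 5
Change at index 1: 22 -> 16
Index 1 was NOT the min. New min = min(-16, 16). No rescan of other elements needed.
Needs rescan: no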